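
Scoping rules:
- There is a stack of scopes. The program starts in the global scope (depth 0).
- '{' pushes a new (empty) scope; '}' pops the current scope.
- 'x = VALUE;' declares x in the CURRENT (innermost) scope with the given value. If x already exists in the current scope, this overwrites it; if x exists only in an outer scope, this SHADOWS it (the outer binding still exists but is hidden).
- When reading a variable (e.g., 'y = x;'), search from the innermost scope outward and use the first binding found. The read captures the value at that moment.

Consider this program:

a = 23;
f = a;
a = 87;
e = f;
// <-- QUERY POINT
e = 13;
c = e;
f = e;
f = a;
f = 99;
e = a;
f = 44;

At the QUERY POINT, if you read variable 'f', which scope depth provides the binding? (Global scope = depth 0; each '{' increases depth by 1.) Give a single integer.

Answer: 0

Derivation:
Step 1: declare a=23 at depth 0
Step 2: declare f=(read a)=23 at depth 0
Step 3: declare a=87 at depth 0
Step 4: declare e=(read f)=23 at depth 0
Visible at query point: a=87 e=23 f=23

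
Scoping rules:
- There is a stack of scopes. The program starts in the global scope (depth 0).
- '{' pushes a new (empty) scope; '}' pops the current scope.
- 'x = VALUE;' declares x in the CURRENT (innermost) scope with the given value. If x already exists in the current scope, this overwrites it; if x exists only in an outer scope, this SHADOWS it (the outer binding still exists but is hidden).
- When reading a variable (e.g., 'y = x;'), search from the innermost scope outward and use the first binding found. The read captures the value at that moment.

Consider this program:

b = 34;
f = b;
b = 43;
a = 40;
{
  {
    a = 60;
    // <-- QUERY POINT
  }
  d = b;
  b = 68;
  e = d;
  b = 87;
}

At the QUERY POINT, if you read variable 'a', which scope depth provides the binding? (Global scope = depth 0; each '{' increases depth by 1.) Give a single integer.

Step 1: declare b=34 at depth 0
Step 2: declare f=(read b)=34 at depth 0
Step 3: declare b=43 at depth 0
Step 4: declare a=40 at depth 0
Step 5: enter scope (depth=1)
Step 6: enter scope (depth=2)
Step 7: declare a=60 at depth 2
Visible at query point: a=60 b=43 f=34

Answer: 2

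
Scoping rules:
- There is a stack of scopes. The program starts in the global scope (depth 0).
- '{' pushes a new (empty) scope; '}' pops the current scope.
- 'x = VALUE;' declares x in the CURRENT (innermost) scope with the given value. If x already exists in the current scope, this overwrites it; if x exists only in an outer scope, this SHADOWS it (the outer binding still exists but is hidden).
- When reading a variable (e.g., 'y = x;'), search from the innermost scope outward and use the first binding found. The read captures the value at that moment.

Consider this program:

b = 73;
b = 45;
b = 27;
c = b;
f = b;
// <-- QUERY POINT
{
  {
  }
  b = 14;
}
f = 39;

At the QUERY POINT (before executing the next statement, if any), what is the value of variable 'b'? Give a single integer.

Answer: 27

Derivation:
Step 1: declare b=73 at depth 0
Step 2: declare b=45 at depth 0
Step 3: declare b=27 at depth 0
Step 4: declare c=(read b)=27 at depth 0
Step 5: declare f=(read b)=27 at depth 0
Visible at query point: b=27 c=27 f=27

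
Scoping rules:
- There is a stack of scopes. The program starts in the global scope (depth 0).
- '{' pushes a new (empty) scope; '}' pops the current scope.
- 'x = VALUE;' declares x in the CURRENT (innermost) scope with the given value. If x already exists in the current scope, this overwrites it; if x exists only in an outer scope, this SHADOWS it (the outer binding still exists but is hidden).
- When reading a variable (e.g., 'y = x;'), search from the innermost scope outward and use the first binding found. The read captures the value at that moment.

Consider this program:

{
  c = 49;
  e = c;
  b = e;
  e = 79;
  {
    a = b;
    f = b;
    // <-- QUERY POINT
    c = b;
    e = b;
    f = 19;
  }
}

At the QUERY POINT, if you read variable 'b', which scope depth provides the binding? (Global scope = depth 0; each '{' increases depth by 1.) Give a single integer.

Answer: 1

Derivation:
Step 1: enter scope (depth=1)
Step 2: declare c=49 at depth 1
Step 3: declare e=(read c)=49 at depth 1
Step 4: declare b=(read e)=49 at depth 1
Step 5: declare e=79 at depth 1
Step 6: enter scope (depth=2)
Step 7: declare a=(read b)=49 at depth 2
Step 8: declare f=(read b)=49 at depth 2
Visible at query point: a=49 b=49 c=49 e=79 f=49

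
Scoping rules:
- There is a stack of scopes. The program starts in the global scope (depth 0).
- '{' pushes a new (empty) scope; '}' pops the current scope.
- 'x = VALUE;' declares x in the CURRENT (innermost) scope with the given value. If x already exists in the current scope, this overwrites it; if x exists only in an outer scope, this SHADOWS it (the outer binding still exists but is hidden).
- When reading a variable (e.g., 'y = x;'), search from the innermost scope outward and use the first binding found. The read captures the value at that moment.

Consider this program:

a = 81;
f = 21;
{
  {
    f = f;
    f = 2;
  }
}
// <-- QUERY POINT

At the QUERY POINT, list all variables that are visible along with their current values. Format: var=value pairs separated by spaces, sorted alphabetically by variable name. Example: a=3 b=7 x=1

Step 1: declare a=81 at depth 0
Step 2: declare f=21 at depth 0
Step 3: enter scope (depth=1)
Step 4: enter scope (depth=2)
Step 5: declare f=(read f)=21 at depth 2
Step 6: declare f=2 at depth 2
Step 7: exit scope (depth=1)
Step 8: exit scope (depth=0)
Visible at query point: a=81 f=21

Answer: a=81 f=21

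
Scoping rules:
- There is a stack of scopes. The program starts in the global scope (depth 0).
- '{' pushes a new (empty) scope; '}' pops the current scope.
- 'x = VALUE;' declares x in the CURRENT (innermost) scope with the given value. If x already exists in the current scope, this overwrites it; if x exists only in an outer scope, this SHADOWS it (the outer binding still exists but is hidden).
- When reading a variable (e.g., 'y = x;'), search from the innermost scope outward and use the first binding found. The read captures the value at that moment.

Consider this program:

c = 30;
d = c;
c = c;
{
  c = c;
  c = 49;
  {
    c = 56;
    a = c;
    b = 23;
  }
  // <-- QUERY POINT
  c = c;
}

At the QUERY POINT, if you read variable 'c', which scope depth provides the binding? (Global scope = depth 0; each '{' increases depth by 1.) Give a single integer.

Step 1: declare c=30 at depth 0
Step 2: declare d=(read c)=30 at depth 0
Step 3: declare c=(read c)=30 at depth 0
Step 4: enter scope (depth=1)
Step 5: declare c=(read c)=30 at depth 1
Step 6: declare c=49 at depth 1
Step 7: enter scope (depth=2)
Step 8: declare c=56 at depth 2
Step 9: declare a=(read c)=56 at depth 2
Step 10: declare b=23 at depth 2
Step 11: exit scope (depth=1)
Visible at query point: c=49 d=30

Answer: 1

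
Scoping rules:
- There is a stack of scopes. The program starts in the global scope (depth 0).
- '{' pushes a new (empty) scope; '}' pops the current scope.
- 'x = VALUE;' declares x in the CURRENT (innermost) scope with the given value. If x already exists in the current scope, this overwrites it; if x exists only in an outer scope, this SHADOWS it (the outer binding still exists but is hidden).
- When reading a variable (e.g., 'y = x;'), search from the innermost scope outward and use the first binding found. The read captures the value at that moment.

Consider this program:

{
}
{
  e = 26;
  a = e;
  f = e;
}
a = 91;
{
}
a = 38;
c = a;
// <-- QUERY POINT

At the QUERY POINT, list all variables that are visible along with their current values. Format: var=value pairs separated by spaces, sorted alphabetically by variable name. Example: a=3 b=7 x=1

Answer: a=38 c=38

Derivation:
Step 1: enter scope (depth=1)
Step 2: exit scope (depth=0)
Step 3: enter scope (depth=1)
Step 4: declare e=26 at depth 1
Step 5: declare a=(read e)=26 at depth 1
Step 6: declare f=(read e)=26 at depth 1
Step 7: exit scope (depth=0)
Step 8: declare a=91 at depth 0
Step 9: enter scope (depth=1)
Step 10: exit scope (depth=0)
Step 11: declare a=38 at depth 0
Step 12: declare c=(read a)=38 at depth 0
Visible at query point: a=38 c=38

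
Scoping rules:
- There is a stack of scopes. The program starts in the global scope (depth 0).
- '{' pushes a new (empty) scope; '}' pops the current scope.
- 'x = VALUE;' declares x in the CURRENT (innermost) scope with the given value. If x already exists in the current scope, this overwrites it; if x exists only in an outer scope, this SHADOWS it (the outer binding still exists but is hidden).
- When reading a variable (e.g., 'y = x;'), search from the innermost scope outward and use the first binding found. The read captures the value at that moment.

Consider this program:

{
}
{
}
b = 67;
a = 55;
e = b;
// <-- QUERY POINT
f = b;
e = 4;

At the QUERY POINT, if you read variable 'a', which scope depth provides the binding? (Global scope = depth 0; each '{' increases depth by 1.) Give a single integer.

Answer: 0

Derivation:
Step 1: enter scope (depth=1)
Step 2: exit scope (depth=0)
Step 3: enter scope (depth=1)
Step 4: exit scope (depth=0)
Step 5: declare b=67 at depth 0
Step 6: declare a=55 at depth 0
Step 7: declare e=(read b)=67 at depth 0
Visible at query point: a=55 b=67 e=67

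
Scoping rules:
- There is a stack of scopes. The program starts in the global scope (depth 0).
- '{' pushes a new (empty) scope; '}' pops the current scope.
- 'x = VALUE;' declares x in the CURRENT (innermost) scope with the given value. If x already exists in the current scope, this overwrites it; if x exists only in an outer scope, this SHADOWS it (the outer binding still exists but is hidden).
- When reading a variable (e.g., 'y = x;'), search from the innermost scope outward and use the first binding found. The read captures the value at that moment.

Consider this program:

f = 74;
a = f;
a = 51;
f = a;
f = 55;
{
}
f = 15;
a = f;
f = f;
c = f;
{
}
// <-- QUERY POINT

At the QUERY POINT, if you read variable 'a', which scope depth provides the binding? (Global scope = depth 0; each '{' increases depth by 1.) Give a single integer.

Step 1: declare f=74 at depth 0
Step 2: declare a=(read f)=74 at depth 0
Step 3: declare a=51 at depth 0
Step 4: declare f=(read a)=51 at depth 0
Step 5: declare f=55 at depth 0
Step 6: enter scope (depth=1)
Step 7: exit scope (depth=0)
Step 8: declare f=15 at depth 0
Step 9: declare a=(read f)=15 at depth 0
Step 10: declare f=(read f)=15 at depth 0
Step 11: declare c=(read f)=15 at depth 0
Step 12: enter scope (depth=1)
Step 13: exit scope (depth=0)
Visible at query point: a=15 c=15 f=15

Answer: 0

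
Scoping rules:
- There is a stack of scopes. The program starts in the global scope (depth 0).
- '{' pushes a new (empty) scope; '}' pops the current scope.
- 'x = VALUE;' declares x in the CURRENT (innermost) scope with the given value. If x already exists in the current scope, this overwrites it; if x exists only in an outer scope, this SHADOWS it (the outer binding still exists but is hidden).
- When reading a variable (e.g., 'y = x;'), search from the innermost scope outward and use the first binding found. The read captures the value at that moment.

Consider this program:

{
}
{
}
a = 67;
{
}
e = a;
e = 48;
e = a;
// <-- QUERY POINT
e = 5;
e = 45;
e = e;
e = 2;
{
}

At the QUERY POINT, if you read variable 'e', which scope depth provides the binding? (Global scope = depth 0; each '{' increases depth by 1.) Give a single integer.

Answer: 0

Derivation:
Step 1: enter scope (depth=1)
Step 2: exit scope (depth=0)
Step 3: enter scope (depth=1)
Step 4: exit scope (depth=0)
Step 5: declare a=67 at depth 0
Step 6: enter scope (depth=1)
Step 7: exit scope (depth=0)
Step 8: declare e=(read a)=67 at depth 0
Step 9: declare e=48 at depth 0
Step 10: declare e=(read a)=67 at depth 0
Visible at query point: a=67 e=67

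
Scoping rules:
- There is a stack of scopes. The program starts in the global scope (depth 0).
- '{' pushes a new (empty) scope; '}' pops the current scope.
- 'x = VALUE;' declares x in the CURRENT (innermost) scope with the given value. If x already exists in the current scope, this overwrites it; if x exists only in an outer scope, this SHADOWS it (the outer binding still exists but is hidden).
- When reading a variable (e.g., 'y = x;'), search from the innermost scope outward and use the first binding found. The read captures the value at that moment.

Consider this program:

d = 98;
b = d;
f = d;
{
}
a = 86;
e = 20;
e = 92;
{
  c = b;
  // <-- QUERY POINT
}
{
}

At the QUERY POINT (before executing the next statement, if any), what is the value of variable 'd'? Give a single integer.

Answer: 98

Derivation:
Step 1: declare d=98 at depth 0
Step 2: declare b=(read d)=98 at depth 0
Step 3: declare f=(read d)=98 at depth 0
Step 4: enter scope (depth=1)
Step 5: exit scope (depth=0)
Step 6: declare a=86 at depth 0
Step 7: declare e=20 at depth 0
Step 8: declare e=92 at depth 0
Step 9: enter scope (depth=1)
Step 10: declare c=(read b)=98 at depth 1
Visible at query point: a=86 b=98 c=98 d=98 e=92 f=98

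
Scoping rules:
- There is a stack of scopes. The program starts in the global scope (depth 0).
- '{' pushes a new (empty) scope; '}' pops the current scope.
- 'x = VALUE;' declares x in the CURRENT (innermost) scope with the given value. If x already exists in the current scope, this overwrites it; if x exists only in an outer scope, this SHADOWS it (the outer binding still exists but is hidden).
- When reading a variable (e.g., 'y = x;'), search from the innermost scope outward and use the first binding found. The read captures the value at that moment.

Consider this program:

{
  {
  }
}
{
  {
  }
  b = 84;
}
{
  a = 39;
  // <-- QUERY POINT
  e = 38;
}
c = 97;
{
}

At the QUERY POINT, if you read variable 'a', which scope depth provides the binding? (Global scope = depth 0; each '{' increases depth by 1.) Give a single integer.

Answer: 1

Derivation:
Step 1: enter scope (depth=1)
Step 2: enter scope (depth=2)
Step 3: exit scope (depth=1)
Step 4: exit scope (depth=0)
Step 5: enter scope (depth=1)
Step 6: enter scope (depth=2)
Step 7: exit scope (depth=1)
Step 8: declare b=84 at depth 1
Step 9: exit scope (depth=0)
Step 10: enter scope (depth=1)
Step 11: declare a=39 at depth 1
Visible at query point: a=39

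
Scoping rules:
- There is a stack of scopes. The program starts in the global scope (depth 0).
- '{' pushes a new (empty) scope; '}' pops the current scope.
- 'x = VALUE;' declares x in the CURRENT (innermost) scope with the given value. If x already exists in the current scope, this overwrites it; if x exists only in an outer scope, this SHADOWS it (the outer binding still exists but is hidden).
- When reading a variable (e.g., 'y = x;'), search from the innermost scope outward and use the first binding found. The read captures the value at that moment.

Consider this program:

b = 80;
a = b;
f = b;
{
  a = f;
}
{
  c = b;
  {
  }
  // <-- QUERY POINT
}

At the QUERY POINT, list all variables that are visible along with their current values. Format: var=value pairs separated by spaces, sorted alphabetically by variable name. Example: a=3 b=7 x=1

Step 1: declare b=80 at depth 0
Step 2: declare a=(read b)=80 at depth 0
Step 3: declare f=(read b)=80 at depth 0
Step 4: enter scope (depth=1)
Step 5: declare a=(read f)=80 at depth 1
Step 6: exit scope (depth=0)
Step 7: enter scope (depth=1)
Step 8: declare c=(read b)=80 at depth 1
Step 9: enter scope (depth=2)
Step 10: exit scope (depth=1)
Visible at query point: a=80 b=80 c=80 f=80

Answer: a=80 b=80 c=80 f=80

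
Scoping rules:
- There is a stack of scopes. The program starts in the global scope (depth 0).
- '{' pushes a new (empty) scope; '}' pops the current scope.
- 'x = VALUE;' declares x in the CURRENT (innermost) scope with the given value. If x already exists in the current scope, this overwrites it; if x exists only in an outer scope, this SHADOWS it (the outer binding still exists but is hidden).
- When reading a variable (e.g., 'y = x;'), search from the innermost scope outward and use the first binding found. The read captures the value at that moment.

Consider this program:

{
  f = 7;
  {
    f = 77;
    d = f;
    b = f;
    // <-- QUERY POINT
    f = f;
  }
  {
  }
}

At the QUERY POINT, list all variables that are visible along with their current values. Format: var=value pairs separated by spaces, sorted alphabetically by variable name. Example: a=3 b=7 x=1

Answer: b=77 d=77 f=77

Derivation:
Step 1: enter scope (depth=1)
Step 2: declare f=7 at depth 1
Step 3: enter scope (depth=2)
Step 4: declare f=77 at depth 2
Step 5: declare d=(read f)=77 at depth 2
Step 6: declare b=(read f)=77 at depth 2
Visible at query point: b=77 d=77 f=77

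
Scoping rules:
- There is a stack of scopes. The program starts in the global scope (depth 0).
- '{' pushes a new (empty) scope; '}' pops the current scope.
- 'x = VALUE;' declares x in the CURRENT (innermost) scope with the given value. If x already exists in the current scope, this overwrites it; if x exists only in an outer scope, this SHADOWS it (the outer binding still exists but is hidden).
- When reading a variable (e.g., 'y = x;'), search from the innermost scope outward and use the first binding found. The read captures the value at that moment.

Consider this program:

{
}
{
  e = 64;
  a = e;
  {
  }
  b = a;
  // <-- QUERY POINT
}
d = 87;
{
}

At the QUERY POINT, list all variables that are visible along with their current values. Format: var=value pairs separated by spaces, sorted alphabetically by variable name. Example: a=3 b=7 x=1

Step 1: enter scope (depth=1)
Step 2: exit scope (depth=0)
Step 3: enter scope (depth=1)
Step 4: declare e=64 at depth 1
Step 5: declare a=(read e)=64 at depth 1
Step 6: enter scope (depth=2)
Step 7: exit scope (depth=1)
Step 8: declare b=(read a)=64 at depth 1
Visible at query point: a=64 b=64 e=64

Answer: a=64 b=64 e=64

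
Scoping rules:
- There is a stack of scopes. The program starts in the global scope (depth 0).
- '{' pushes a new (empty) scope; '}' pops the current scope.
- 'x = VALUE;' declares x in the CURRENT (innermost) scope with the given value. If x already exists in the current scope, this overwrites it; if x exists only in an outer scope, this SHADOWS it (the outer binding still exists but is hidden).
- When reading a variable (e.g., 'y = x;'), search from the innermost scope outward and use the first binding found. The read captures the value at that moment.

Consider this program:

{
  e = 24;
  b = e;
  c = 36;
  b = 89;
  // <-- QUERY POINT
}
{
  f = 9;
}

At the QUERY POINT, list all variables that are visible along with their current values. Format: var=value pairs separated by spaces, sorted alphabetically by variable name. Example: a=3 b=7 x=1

Answer: b=89 c=36 e=24

Derivation:
Step 1: enter scope (depth=1)
Step 2: declare e=24 at depth 1
Step 3: declare b=(read e)=24 at depth 1
Step 4: declare c=36 at depth 1
Step 5: declare b=89 at depth 1
Visible at query point: b=89 c=36 e=24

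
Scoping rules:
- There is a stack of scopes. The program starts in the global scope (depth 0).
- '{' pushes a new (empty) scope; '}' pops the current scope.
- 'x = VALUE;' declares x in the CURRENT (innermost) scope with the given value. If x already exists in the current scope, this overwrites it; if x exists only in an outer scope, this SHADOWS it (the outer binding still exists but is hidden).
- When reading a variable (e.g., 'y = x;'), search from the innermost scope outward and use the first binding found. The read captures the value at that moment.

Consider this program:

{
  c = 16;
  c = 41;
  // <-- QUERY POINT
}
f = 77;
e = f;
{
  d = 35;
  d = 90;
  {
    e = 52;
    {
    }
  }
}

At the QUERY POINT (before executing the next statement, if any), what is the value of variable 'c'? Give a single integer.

Answer: 41

Derivation:
Step 1: enter scope (depth=1)
Step 2: declare c=16 at depth 1
Step 3: declare c=41 at depth 1
Visible at query point: c=41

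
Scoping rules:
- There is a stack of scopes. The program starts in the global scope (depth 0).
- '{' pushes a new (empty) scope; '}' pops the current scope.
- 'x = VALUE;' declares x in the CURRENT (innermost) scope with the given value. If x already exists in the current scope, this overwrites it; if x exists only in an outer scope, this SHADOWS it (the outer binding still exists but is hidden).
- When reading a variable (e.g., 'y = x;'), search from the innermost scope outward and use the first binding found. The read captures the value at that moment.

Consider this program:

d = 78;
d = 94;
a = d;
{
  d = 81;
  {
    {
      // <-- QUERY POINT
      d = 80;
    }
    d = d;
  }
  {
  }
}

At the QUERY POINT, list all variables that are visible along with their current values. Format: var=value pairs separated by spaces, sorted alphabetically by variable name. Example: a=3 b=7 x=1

Step 1: declare d=78 at depth 0
Step 2: declare d=94 at depth 0
Step 3: declare a=(read d)=94 at depth 0
Step 4: enter scope (depth=1)
Step 5: declare d=81 at depth 1
Step 6: enter scope (depth=2)
Step 7: enter scope (depth=3)
Visible at query point: a=94 d=81

Answer: a=94 d=81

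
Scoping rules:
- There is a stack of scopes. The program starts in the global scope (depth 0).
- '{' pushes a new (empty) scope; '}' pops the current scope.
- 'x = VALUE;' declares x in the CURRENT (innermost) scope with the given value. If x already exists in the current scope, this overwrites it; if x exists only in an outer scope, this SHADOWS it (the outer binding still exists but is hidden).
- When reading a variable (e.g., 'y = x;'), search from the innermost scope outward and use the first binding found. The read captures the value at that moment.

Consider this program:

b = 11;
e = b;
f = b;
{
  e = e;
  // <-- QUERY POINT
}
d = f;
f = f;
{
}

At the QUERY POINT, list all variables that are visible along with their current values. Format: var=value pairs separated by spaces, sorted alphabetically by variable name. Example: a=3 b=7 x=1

Answer: b=11 e=11 f=11

Derivation:
Step 1: declare b=11 at depth 0
Step 2: declare e=(read b)=11 at depth 0
Step 3: declare f=(read b)=11 at depth 0
Step 4: enter scope (depth=1)
Step 5: declare e=(read e)=11 at depth 1
Visible at query point: b=11 e=11 f=11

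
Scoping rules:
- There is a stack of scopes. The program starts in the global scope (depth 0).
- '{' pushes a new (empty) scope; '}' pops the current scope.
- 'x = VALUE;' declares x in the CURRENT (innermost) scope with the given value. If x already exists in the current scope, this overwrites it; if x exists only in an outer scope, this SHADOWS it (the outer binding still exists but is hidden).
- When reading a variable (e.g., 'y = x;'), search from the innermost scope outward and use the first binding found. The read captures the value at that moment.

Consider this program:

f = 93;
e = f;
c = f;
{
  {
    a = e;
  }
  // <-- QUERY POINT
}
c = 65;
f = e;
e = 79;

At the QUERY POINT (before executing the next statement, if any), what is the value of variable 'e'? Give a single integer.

Step 1: declare f=93 at depth 0
Step 2: declare e=(read f)=93 at depth 0
Step 3: declare c=(read f)=93 at depth 0
Step 4: enter scope (depth=1)
Step 5: enter scope (depth=2)
Step 6: declare a=(read e)=93 at depth 2
Step 7: exit scope (depth=1)
Visible at query point: c=93 e=93 f=93

Answer: 93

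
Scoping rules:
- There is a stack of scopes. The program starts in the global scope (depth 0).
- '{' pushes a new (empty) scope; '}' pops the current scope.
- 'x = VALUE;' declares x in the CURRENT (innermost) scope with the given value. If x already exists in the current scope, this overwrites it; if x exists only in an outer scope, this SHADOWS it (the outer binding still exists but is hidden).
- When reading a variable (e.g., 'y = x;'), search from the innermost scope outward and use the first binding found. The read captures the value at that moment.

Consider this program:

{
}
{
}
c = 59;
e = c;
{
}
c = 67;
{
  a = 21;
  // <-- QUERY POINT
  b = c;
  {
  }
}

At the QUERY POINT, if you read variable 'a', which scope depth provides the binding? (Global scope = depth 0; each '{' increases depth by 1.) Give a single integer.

Step 1: enter scope (depth=1)
Step 2: exit scope (depth=0)
Step 3: enter scope (depth=1)
Step 4: exit scope (depth=0)
Step 5: declare c=59 at depth 0
Step 6: declare e=(read c)=59 at depth 0
Step 7: enter scope (depth=1)
Step 8: exit scope (depth=0)
Step 9: declare c=67 at depth 0
Step 10: enter scope (depth=1)
Step 11: declare a=21 at depth 1
Visible at query point: a=21 c=67 e=59

Answer: 1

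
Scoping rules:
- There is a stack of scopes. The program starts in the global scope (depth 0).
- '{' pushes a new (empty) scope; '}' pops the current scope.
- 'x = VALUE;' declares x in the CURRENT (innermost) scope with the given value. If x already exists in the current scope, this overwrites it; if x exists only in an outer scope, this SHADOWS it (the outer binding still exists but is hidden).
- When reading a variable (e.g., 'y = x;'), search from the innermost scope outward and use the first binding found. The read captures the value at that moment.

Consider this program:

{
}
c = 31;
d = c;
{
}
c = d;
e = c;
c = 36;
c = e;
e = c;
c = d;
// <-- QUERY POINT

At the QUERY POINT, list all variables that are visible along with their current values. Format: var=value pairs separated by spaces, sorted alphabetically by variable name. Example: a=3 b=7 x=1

Step 1: enter scope (depth=1)
Step 2: exit scope (depth=0)
Step 3: declare c=31 at depth 0
Step 4: declare d=(read c)=31 at depth 0
Step 5: enter scope (depth=1)
Step 6: exit scope (depth=0)
Step 7: declare c=(read d)=31 at depth 0
Step 8: declare e=(read c)=31 at depth 0
Step 9: declare c=36 at depth 0
Step 10: declare c=(read e)=31 at depth 0
Step 11: declare e=(read c)=31 at depth 0
Step 12: declare c=(read d)=31 at depth 0
Visible at query point: c=31 d=31 e=31

Answer: c=31 d=31 e=31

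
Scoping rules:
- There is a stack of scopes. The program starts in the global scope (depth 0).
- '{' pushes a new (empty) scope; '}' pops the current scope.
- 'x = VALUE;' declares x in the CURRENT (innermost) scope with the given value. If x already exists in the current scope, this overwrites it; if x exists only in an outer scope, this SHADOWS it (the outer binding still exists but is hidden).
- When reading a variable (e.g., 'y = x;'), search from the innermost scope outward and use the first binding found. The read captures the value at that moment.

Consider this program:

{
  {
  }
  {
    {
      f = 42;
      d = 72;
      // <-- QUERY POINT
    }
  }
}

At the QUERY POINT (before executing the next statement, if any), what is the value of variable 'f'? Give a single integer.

Step 1: enter scope (depth=1)
Step 2: enter scope (depth=2)
Step 3: exit scope (depth=1)
Step 4: enter scope (depth=2)
Step 5: enter scope (depth=3)
Step 6: declare f=42 at depth 3
Step 7: declare d=72 at depth 3
Visible at query point: d=72 f=42

Answer: 42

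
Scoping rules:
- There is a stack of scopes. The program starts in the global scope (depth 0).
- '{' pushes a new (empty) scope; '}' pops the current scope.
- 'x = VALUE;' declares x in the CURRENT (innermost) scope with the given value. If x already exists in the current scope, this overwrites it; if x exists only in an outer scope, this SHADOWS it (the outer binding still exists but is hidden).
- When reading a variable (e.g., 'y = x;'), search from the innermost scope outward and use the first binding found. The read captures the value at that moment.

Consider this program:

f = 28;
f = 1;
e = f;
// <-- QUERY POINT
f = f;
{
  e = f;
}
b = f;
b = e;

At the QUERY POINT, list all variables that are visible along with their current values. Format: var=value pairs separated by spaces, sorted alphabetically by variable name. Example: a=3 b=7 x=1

Step 1: declare f=28 at depth 0
Step 2: declare f=1 at depth 0
Step 3: declare e=(read f)=1 at depth 0
Visible at query point: e=1 f=1

Answer: e=1 f=1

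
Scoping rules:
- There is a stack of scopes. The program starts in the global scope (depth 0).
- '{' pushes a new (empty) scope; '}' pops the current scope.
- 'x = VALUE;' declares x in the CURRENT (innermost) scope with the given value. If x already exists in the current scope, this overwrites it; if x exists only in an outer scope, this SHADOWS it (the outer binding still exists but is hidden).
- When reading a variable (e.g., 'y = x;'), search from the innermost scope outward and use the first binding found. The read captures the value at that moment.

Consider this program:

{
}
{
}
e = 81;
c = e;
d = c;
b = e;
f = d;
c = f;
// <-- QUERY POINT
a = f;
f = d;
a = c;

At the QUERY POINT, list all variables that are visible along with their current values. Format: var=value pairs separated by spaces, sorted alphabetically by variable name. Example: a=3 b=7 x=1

Answer: b=81 c=81 d=81 e=81 f=81

Derivation:
Step 1: enter scope (depth=1)
Step 2: exit scope (depth=0)
Step 3: enter scope (depth=1)
Step 4: exit scope (depth=0)
Step 5: declare e=81 at depth 0
Step 6: declare c=(read e)=81 at depth 0
Step 7: declare d=(read c)=81 at depth 0
Step 8: declare b=(read e)=81 at depth 0
Step 9: declare f=(read d)=81 at depth 0
Step 10: declare c=(read f)=81 at depth 0
Visible at query point: b=81 c=81 d=81 e=81 f=81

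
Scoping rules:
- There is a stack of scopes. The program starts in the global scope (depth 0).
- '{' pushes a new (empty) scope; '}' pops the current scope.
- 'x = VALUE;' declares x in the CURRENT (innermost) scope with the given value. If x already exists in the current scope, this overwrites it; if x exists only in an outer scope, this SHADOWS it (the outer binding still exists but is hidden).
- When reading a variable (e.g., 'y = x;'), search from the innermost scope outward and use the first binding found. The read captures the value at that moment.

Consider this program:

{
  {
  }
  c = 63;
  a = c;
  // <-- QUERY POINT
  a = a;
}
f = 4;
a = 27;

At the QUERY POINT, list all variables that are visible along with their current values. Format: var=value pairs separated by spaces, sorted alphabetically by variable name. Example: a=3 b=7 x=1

Step 1: enter scope (depth=1)
Step 2: enter scope (depth=2)
Step 3: exit scope (depth=1)
Step 4: declare c=63 at depth 1
Step 5: declare a=(read c)=63 at depth 1
Visible at query point: a=63 c=63

Answer: a=63 c=63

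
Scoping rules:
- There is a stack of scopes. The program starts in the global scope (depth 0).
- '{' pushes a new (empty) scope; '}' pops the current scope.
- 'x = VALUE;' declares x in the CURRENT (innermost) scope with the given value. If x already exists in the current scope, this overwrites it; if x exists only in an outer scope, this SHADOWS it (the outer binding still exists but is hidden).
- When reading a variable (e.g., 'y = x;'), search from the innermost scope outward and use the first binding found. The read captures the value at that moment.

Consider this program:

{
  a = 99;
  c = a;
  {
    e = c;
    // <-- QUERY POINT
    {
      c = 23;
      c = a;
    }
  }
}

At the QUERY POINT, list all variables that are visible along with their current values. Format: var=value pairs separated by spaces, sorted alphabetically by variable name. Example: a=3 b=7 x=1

Step 1: enter scope (depth=1)
Step 2: declare a=99 at depth 1
Step 3: declare c=(read a)=99 at depth 1
Step 4: enter scope (depth=2)
Step 5: declare e=(read c)=99 at depth 2
Visible at query point: a=99 c=99 e=99

Answer: a=99 c=99 e=99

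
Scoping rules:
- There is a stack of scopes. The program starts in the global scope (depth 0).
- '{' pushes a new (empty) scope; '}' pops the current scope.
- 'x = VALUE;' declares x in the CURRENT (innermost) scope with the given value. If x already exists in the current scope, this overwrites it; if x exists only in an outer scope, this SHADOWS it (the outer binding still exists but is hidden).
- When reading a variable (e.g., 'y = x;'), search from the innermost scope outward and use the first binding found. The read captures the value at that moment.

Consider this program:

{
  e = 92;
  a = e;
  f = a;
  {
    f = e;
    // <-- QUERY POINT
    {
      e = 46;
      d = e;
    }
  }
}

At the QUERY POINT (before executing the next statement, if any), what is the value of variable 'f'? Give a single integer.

Answer: 92

Derivation:
Step 1: enter scope (depth=1)
Step 2: declare e=92 at depth 1
Step 3: declare a=(read e)=92 at depth 1
Step 4: declare f=(read a)=92 at depth 1
Step 5: enter scope (depth=2)
Step 6: declare f=(read e)=92 at depth 2
Visible at query point: a=92 e=92 f=92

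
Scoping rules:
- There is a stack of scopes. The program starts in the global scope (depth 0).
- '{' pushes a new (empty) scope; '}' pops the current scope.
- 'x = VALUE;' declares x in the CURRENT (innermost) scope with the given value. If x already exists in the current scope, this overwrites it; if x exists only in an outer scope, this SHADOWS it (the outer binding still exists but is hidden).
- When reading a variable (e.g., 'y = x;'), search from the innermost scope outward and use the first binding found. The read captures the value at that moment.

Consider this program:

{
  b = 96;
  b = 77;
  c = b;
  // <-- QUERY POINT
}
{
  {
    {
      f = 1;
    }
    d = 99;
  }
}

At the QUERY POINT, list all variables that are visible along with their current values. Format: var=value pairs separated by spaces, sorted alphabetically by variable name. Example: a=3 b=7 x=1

Step 1: enter scope (depth=1)
Step 2: declare b=96 at depth 1
Step 3: declare b=77 at depth 1
Step 4: declare c=(read b)=77 at depth 1
Visible at query point: b=77 c=77

Answer: b=77 c=77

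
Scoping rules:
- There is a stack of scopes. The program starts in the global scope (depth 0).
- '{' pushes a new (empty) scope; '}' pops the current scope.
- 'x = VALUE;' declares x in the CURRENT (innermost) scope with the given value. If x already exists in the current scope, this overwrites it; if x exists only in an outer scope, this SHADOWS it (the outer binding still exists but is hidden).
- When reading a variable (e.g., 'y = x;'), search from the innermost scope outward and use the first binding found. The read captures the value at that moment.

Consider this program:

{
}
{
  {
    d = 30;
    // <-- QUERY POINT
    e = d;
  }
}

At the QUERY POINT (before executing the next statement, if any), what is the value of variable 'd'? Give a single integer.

Step 1: enter scope (depth=1)
Step 2: exit scope (depth=0)
Step 3: enter scope (depth=1)
Step 4: enter scope (depth=2)
Step 5: declare d=30 at depth 2
Visible at query point: d=30

Answer: 30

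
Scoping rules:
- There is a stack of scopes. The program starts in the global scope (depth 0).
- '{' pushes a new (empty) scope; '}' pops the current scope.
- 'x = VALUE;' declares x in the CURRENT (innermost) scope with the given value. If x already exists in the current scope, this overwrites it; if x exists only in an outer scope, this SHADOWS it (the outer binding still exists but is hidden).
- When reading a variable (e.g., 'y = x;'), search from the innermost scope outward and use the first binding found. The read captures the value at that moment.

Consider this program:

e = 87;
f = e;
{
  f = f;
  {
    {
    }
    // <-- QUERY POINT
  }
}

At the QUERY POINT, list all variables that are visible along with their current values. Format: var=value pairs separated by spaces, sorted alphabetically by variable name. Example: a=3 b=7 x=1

Step 1: declare e=87 at depth 0
Step 2: declare f=(read e)=87 at depth 0
Step 3: enter scope (depth=1)
Step 4: declare f=(read f)=87 at depth 1
Step 5: enter scope (depth=2)
Step 6: enter scope (depth=3)
Step 7: exit scope (depth=2)
Visible at query point: e=87 f=87

Answer: e=87 f=87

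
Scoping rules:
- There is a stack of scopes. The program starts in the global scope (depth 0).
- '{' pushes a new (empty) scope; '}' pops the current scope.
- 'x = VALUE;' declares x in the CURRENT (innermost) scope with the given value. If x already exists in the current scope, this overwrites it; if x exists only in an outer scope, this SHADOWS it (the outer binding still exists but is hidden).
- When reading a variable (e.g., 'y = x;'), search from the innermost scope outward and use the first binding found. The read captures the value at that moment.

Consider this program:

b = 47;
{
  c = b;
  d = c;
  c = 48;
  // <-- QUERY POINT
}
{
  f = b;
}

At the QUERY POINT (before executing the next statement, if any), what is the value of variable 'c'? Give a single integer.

Answer: 48

Derivation:
Step 1: declare b=47 at depth 0
Step 2: enter scope (depth=1)
Step 3: declare c=(read b)=47 at depth 1
Step 4: declare d=(read c)=47 at depth 1
Step 5: declare c=48 at depth 1
Visible at query point: b=47 c=48 d=47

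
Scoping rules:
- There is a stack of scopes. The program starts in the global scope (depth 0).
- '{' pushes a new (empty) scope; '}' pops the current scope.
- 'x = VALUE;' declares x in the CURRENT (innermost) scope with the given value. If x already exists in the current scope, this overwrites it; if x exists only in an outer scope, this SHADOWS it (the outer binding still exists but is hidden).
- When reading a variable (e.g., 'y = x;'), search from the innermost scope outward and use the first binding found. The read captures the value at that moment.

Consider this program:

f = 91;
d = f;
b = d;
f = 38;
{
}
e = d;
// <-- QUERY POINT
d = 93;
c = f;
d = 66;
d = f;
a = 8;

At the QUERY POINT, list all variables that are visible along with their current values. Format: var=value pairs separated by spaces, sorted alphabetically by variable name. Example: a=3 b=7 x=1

Answer: b=91 d=91 e=91 f=38

Derivation:
Step 1: declare f=91 at depth 0
Step 2: declare d=(read f)=91 at depth 0
Step 3: declare b=(read d)=91 at depth 0
Step 4: declare f=38 at depth 0
Step 5: enter scope (depth=1)
Step 6: exit scope (depth=0)
Step 7: declare e=(read d)=91 at depth 0
Visible at query point: b=91 d=91 e=91 f=38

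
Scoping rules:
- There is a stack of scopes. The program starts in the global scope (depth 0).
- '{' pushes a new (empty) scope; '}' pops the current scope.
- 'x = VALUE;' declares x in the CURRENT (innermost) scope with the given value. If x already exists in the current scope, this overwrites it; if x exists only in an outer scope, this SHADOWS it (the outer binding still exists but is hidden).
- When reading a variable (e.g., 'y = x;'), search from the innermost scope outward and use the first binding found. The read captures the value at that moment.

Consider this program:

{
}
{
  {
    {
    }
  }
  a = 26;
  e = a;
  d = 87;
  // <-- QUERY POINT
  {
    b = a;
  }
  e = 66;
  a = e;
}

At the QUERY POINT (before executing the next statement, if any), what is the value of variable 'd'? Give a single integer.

Answer: 87

Derivation:
Step 1: enter scope (depth=1)
Step 2: exit scope (depth=0)
Step 3: enter scope (depth=1)
Step 4: enter scope (depth=2)
Step 5: enter scope (depth=3)
Step 6: exit scope (depth=2)
Step 7: exit scope (depth=1)
Step 8: declare a=26 at depth 1
Step 9: declare e=(read a)=26 at depth 1
Step 10: declare d=87 at depth 1
Visible at query point: a=26 d=87 e=26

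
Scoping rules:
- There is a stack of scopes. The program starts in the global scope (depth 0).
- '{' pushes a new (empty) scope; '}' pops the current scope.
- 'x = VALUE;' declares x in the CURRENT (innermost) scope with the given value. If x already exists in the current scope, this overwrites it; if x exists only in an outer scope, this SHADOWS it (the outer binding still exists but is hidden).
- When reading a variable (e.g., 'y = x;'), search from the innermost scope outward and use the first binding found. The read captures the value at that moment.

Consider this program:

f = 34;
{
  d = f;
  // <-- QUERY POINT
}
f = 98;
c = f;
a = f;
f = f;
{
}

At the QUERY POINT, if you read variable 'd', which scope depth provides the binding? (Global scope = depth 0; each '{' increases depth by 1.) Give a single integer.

Answer: 1

Derivation:
Step 1: declare f=34 at depth 0
Step 2: enter scope (depth=1)
Step 3: declare d=(read f)=34 at depth 1
Visible at query point: d=34 f=34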